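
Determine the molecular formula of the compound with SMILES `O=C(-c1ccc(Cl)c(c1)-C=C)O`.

Heavy atoms from the SMILES: 9 C, 1 Cl, 2 O.
Implicit hydrogens by atom environment:
  3 × C (aromatic): 1 H each → 3
  3 × C (aromatic): no H
  1 × C: 2 H
  1 × C: 1 H
  1 × C: no H
  1 × Cl: no H
  1 × O: 1 H
  1 × O: no H
  Total hydrogens = 7.
Molecular formula: C9H7ClO2

C9H7ClO2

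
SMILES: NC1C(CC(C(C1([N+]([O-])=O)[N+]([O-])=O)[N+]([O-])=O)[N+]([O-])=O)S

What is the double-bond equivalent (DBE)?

5

Molecular formula from the SMILES: C6H9N5O8S.
DoU = (2C + 2 + N − H − X)/2 = (2·6 + 2 + 5 − 9 − 0)/2 = 10/2 = 5.
(Structurally: 1 ring(s) + 4 π bond(s) = 5.)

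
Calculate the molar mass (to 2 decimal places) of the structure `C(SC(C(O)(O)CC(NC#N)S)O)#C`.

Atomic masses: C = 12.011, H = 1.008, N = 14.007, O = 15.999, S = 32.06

234.29

Molecular formula: C7H10N2O3S2.
M = 7×12.011 + 10×1.008 + 2×14.007 + 3×15.999 + 2×32.06 = 234.29 g/mol.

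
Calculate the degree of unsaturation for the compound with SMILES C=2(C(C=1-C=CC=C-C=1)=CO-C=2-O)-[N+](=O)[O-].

Molecular formula from the SMILES: C10H7NO4.
DoU = (2C + 2 + N − H − X)/2 = (2·10 + 2 + 1 − 7 − 0)/2 = 16/2 = 8.
(Structurally: 2 ring(s) + 6 π bond(s) = 8.)

8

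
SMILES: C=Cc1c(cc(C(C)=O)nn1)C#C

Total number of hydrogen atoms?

Hydrogens are implicit in SMILES; fill each atom to its normal valence:
  3 × C (aromatic): no H
  2 × C: 1 H each → 2
  2 × C: no H
  2 × N (aromatic): no H
  1 × C: 3 H
  1 × C: 2 H
  1 × C (aromatic): 1 H
  1 × O: no H
  Total hydrogens = 8.

8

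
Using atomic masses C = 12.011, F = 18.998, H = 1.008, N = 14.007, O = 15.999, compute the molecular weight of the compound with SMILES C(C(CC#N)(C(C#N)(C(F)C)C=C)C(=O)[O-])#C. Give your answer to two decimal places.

Molecular formula: C12H10FN2O2-.
M = 12×12.011 + 1×18.998 + 10×1.008 + 2×14.007 + 2×15.999 = 233.22 g/mol.

233.22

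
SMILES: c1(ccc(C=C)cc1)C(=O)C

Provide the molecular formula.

Heavy atoms from the SMILES: 10 C, 1 O.
Implicit hydrogens by atom environment:
  4 × C (aromatic): 1 H each → 4
  2 × C (aromatic): no H
  1 × C: 3 H
  1 × C: 2 H
  1 × C: 1 H
  1 × C: no H
  1 × O: no H
  Total hydrogens = 10.
Molecular formula: C10H10O

C10H10O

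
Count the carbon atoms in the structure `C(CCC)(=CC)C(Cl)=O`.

7

The symbol for carbon appears 7 times in the SMILES. (Cl is a single chlorine, not C + l.)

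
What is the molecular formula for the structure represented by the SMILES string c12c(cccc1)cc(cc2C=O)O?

Heavy atoms from the SMILES: 11 C, 2 O.
Implicit hydrogens by atom environment:
  6 × C (aromatic): 1 H each → 6
  4 × C (aromatic): no H
  1 × C: 1 H
  1 × O: 1 H
  1 × O: no H
  Total hydrogens = 8.
Molecular formula: C11H8O2

C11H8O2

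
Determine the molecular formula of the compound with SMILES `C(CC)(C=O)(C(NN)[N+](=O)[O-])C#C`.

Heavy atoms from the SMILES: 7 C, 3 N, 3 O.
Implicit hydrogens by atom environment:
  3 × C: 1 H each → 3
  2 × C: no H
  2 × O: no H
  1 × C: 3 H
  1 × C: 2 H
  1 × N: 2 H
  1 × N: 1 H
  1 × N (charge +1): no H
  1 × O (charge -1): no H
  Total hydrogens = 11.
Molecular formula: C7H11N3O3

C7H11N3O3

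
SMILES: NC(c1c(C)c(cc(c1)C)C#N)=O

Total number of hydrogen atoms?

10

Hydrogens are implicit in SMILES; fill each atom to its normal valence:
  4 × C (aromatic): no H
  2 × C: 3 H each → 6
  2 × C (aromatic): 1 H each → 2
  2 × C: no H
  1 × N: 2 H
  1 × N: no H
  1 × O: no H
  Total hydrogens = 10.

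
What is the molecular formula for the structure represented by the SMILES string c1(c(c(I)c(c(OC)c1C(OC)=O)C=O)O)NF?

C10H9FINO5

Heavy atoms from the SMILES: 10 C, 1 F, 1 I, 1 N, 5 O.
Implicit hydrogens by atom environment:
  6 × C (aromatic): no H
  4 × O: no H
  2 × C: 3 H each → 6
  1 × C: 1 H
  1 × C: no H
  1 × F: no H
  1 × I: no H
  1 × N: 1 H
  1 × O: 1 H
  Total hydrogens = 9.
Molecular formula: C10H9FINO5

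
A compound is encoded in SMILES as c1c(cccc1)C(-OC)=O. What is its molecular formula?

Heavy atoms from the SMILES: 8 C, 2 O.
Implicit hydrogens by atom environment:
  5 × C (aromatic): 1 H each → 5
  2 × O: no H
  1 × C: 3 H
  1 × C (aromatic): no H
  1 × C: no H
  Total hydrogens = 8.
Molecular formula: C8H8O2

C8H8O2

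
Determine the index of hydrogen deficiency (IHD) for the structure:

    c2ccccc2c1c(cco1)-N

7

Molecular formula from the SMILES: C10H9NO.
DoU = (2C + 2 + N − H − X)/2 = (2·10 + 2 + 1 − 9 − 0)/2 = 14/2 = 7.
(Structurally: 2 ring(s) + 5 π bond(s) = 7.)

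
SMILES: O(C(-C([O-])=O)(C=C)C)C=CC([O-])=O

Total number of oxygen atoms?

5

The symbol for oxygen appears 5 times in the SMILES.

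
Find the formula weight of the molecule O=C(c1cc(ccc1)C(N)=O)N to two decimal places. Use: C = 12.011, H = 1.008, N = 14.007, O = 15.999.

Molecular formula: C8H8N2O2.
M = 8×12.011 + 8×1.008 + 2×14.007 + 2×15.999 = 164.16 g/mol.

164.16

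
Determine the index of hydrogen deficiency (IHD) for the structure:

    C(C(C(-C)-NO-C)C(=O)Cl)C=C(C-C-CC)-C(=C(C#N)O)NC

Molecular formula from the SMILES: C16H26ClN3O3.
DoU = (2C + 2 + N − H − X)/2 = (2·16 + 2 + 3 − 26 − 1)/2 = 10/2 = 5.
(Structurally: 0 ring(s) + 5 π bond(s) = 5.)

5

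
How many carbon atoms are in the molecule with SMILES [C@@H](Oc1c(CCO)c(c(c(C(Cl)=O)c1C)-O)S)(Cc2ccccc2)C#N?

The symbol for carbon appears 19 times in the SMILES. Lowercase c denotes aromatic carbon and counts toward C.

19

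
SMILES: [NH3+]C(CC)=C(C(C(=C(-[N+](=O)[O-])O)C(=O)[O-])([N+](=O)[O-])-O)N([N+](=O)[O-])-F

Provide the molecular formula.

C8H10FN5O10

Heavy atoms from the SMILES: 8 C, 1 F, 5 N, 10 O.
Implicit hydrogens by atom environment:
  6 × C: no H
  4 × O: no H
  4 × O (charge -1): no H
  3 × N (charge +1): no H
  2 × O: 1 H each → 2
  1 × C: 3 H
  1 × C: 2 H
  1 × F: no H
  1 × N (charge +1): 3 H
  1 × N: no H
  Total hydrogens = 10.
Molecular formula: C8H10FN5O10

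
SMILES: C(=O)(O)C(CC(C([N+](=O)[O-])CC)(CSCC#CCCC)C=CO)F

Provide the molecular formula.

Heavy atoms from the SMILES: 16 C, 1 F, 1 N, 5 O, 1 S.
Implicit hydrogens by atom environment:
  6 × C: 2 H each → 12
  4 × C: 1 H each → 4
  4 × C: no H
  2 × C: 3 H each → 6
  2 × O: 1 H each → 2
  2 × O: no H
  1 × F: no H
  1 × N (charge +1): no H
  1 × O (charge -1): no H
  1 × S: no H
  Total hydrogens = 24.
Molecular formula: C16H24FNO5S

C16H24FNO5S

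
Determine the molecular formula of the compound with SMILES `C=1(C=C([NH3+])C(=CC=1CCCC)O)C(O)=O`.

Heavy atoms from the SMILES: 11 C, 1 N, 3 O.
Implicit hydrogens by atom environment:
  4 × C (aromatic): no H
  3 × C: 2 H each → 6
  2 × C (aromatic): 1 H each → 2
  2 × O: 1 H each → 2
  1 × C: 3 H
  1 × C: no H
  1 × N (charge +1): 3 H
  1 × O: no H
  Total hydrogens = 16.
Net charge +1.
Molecular formula: C11H16NO3+

C11H16NO3+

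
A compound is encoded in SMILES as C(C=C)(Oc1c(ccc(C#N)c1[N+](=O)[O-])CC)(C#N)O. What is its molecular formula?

Heavy atoms from the SMILES: 13 C, 3 N, 4 O.
Implicit hydrogens by atom environment:
  4 × C (aromatic): no H
  3 × C: no H
  2 × C: 2 H each → 4
  2 × C (aromatic): 1 H each → 2
  2 × N: no H
  2 × O: no H
  1 × C: 3 H
  1 × C: 1 H
  1 × N (charge +1): no H
  1 × O: 1 H
  1 × O (charge -1): no H
  Total hydrogens = 11.
Molecular formula: C13H11N3O4

C13H11N3O4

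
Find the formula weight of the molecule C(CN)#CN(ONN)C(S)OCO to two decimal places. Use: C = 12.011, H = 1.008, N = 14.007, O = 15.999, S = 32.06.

Molecular formula: C5H12N4O3S.
M = 5×12.011 + 12×1.008 + 4×14.007 + 3×15.999 + 1×32.06 = 208.24 g/mol.

208.24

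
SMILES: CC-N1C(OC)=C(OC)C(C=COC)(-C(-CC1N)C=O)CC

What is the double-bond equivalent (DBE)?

Molecular formula from the SMILES: C16H28N2O4.
DoU = (2C + 2 + N − H − X)/2 = (2·16 + 2 + 2 − 28 − 0)/2 = 8/2 = 4.
(Structurally: 1 ring(s) + 3 π bond(s) = 4.)

4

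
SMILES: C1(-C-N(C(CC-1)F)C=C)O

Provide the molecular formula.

Heavy atoms from the SMILES: 7 C, 1 F, 1 N, 1 O.
Implicit hydrogens by atom environment:
  4 × C: 2 H each → 8
  3 × C: 1 H each → 3
  1 × F: no H
  1 × N: no H
  1 × O: 1 H
  Total hydrogens = 12.
Molecular formula: C7H12FNO

C7H12FNO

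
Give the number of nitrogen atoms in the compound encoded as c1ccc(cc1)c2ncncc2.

The symbol for nitrogen appears 2 times in the SMILES.

2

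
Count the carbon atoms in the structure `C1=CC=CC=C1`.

6

The symbol for carbon appears 6 times in the SMILES.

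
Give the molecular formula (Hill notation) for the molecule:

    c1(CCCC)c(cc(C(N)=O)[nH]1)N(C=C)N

Heavy atoms from the SMILES: 11 C, 4 N, 1 O.
Implicit hydrogens by atom environment:
  4 × C: 2 H each → 8
  3 × C (aromatic): no H
  2 × N: 2 H each → 4
  1 × C: 3 H
  1 × C (aromatic): 1 H
  1 × C: 1 H
  1 × C: no H
  1 × N (aromatic): 1 H
  1 × N: no H
  1 × O: no H
  Total hydrogens = 18.
Molecular formula: C11H18N4O

C11H18N4O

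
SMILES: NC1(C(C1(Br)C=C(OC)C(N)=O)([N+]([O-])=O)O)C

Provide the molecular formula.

C8H12BrN3O5

Heavy atoms from the SMILES: 1 Br, 8 C, 3 N, 5 O.
Implicit hydrogens by atom environment:
  5 × C: no H
  3 × O: no H
  2 × C: 3 H each → 6
  2 × N: 2 H each → 4
  1 × Br: no H
  1 × C: 1 H
  1 × N (charge +1): no H
  1 × O: 1 H
  1 × O (charge -1): no H
  Total hydrogens = 12.
Molecular formula: C8H12BrN3O5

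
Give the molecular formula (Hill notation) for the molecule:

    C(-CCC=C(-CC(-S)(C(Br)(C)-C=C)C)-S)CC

C14H25BrS2

Heavy atoms from the SMILES: 1 Br, 14 C, 2 S.
Implicit hydrogens by atom environment:
  6 × C: 2 H each → 12
  3 × C: 3 H each → 9
  3 × C: no H
  2 × C: 1 H each → 2
  2 × S: 1 H each → 2
  1 × Br: no H
  Total hydrogens = 25.
Molecular formula: C14H25BrS2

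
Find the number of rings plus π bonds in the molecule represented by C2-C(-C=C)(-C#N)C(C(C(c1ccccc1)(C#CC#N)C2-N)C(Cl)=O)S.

Molecular formula from the SMILES: C19H16ClN3OS.
DoU = (2C + 2 + N − H − X)/2 = (2·19 + 2 + 3 − 16 − 1)/2 = 26/2 = 13.
(Structurally: 2 ring(s) + 11 π bond(s) = 13.)

13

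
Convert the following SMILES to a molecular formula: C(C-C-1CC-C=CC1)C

Heavy atoms from the SMILES: 9 C.
Implicit hydrogens by atom environment:
  5 × C: 2 H each → 10
  3 × C: 1 H each → 3
  1 × C: 3 H
  Total hydrogens = 16.
Molecular formula: C9H16

C9H16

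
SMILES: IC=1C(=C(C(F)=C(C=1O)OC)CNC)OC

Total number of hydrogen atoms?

Hydrogens are implicit in SMILES; fill each atom to its normal valence:
  6 × C (aromatic): no H
  3 × C: 3 H each → 9
  2 × O: no H
  1 × C: 2 H
  1 × F: no H
  1 × I: no H
  1 × N: 1 H
  1 × O: 1 H
  Total hydrogens = 13.

13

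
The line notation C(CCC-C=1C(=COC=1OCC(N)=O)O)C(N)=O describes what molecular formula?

C11H16N2O5

Heavy atoms from the SMILES: 11 C, 2 N, 5 O.
Implicit hydrogens by atom environment:
  5 × C: 2 H each → 10
  3 × C (aromatic): no H
  3 × O: no H
  2 × C: no H
  2 × N: 2 H each → 4
  1 × C (aromatic): 1 H
  1 × O: 1 H
  1 × O (aromatic): no H
  Total hydrogens = 16.
Molecular formula: C11H16N2O5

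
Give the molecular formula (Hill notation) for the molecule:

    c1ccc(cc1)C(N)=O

C7H7NO

Heavy atoms from the SMILES: 7 C, 1 N, 1 O.
Implicit hydrogens by atom environment:
  5 × C (aromatic): 1 H each → 5
  1 × C (aromatic): no H
  1 × C: no H
  1 × N: 2 H
  1 × O: no H
  Total hydrogens = 7.
Molecular formula: C7H7NO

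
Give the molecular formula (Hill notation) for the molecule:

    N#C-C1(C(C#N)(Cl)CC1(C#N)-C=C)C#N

Heavy atoms from the SMILES: 10 C, 1 Cl, 4 N.
Implicit hydrogens by atom environment:
  7 × C: no H
  4 × N: no H
  2 × C: 2 H each → 4
  1 × C: 1 H
  1 × Cl: no H
  Total hydrogens = 5.
Molecular formula: C10H5ClN4

C10H5ClN4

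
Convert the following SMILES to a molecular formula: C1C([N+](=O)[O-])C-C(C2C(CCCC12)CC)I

C12H20INO2

Heavy atoms from the SMILES: 12 C, 1 I, 1 N, 2 O.
Implicit hydrogens by atom environment:
  6 × C: 2 H each → 12
  5 × C: 1 H each → 5
  1 × C: 3 H
  1 × I: no H
  1 × N (charge +1): no H
  1 × O: no H
  1 × O (charge -1): no H
  Total hydrogens = 20.
Molecular formula: C12H20INO2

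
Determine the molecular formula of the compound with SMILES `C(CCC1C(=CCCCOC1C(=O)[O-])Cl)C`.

C12H18ClO3-

Heavy atoms from the SMILES: 12 C, 1 Cl, 3 O.
Implicit hydrogens by atom environment:
  6 × C: 2 H each → 12
  3 × C: 1 H each → 3
  2 × C: no H
  2 × O: no H
  1 × C: 3 H
  1 × Cl: no H
  1 × O (charge -1): no H
  Total hydrogens = 18.
Net charge -1.
Molecular formula: C12H18ClO3-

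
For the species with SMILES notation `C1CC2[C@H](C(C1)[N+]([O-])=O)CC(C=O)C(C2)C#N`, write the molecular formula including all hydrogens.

Heavy atoms from the SMILES: 12 C, 2 N, 3 O.
Implicit hydrogens by atom environment:
  6 × C: 1 H each → 6
  5 × C: 2 H each → 10
  2 × O: no H
  1 × C: no H
  1 × N: no H
  1 × N (charge +1): no H
  1 × O (charge -1): no H
  Total hydrogens = 16.
Molecular formula: C12H16N2O3

C12H16N2O3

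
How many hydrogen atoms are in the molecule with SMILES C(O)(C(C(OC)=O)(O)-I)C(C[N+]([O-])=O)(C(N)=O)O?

11

Hydrogens are implicit in SMILES; fill each atom to its normal valence:
  4 × C: no H
  4 × O: no H
  3 × O: 1 H each → 3
  1 × C: 3 H
  1 × C: 2 H
  1 × C: 1 H
  1 × I: no H
  1 × N: 2 H
  1 × N (charge +1): no H
  1 × O (charge -1): no H
  Total hydrogens = 11.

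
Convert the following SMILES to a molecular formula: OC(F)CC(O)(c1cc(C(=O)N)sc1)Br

Heavy atoms from the SMILES: 1 Br, 8 C, 1 F, 1 N, 3 O, 1 S.
Implicit hydrogens by atom environment:
  2 × C (aromatic): 1 H each → 2
  2 × C (aromatic): no H
  2 × C: no H
  2 × O: 1 H each → 2
  1 × Br: no H
  1 × C: 2 H
  1 × C: 1 H
  1 × F: no H
  1 × N: 2 H
  1 × O: no H
  1 × S (aromatic): no H
  Total hydrogens = 9.
Molecular formula: C8H9BrFNO3S

C8H9BrFNO3S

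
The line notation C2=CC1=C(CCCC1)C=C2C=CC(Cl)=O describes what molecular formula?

Heavy atoms from the SMILES: 13 C, 1 Cl, 1 O.
Implicit hydrogens by atom environment:
  4 × C: 2 H each → 8
  3 × C (aromatic): 1 H each → 3
  3 × C (aromatic): no H
  2 × C: 1 H each → 2
  1 × C: no H
  1 × Cl: no H
  1 × O: no H
  Total hydrogens = 13.
Molecular formula: C13H13ClO

C13H13ClO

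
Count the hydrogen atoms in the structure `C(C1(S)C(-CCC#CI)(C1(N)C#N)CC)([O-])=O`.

12

Hydrogens are implicit in SMILES; fill each atom to its normal valence:
  7 × C: no H
  3 × C: 2 H each → 6
  1 × C: 3 H
  1 × I: no H
  1 × N: 2 H
  1 × N: no H
  1 × O: no H
  1 × O (charge -1): no H
  1 × S: 1 H
  Total hydrogens = 12.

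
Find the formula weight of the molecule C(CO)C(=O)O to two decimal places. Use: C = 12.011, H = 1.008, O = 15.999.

Molecular formula: C3H6O3.
M = 3×12.011 + 6×1.008 + 3×15.999 = 90.08 g/mol.

90.08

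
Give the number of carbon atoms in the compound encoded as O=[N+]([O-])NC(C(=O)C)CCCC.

7

The symbol for carbon appears 7 times in the SMILES.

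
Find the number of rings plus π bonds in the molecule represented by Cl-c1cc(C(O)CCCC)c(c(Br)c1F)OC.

Molecular formula from the SMILES: C12H15BrClFO2.
DoU = (2C + 2 + N − H − X)/2 = (2·12 + 2 + 0 − 15 − 3)/2 = 8/2 = 4.
(Structurally: 1 ring(s) + 3 π bond(s) = 4.)

4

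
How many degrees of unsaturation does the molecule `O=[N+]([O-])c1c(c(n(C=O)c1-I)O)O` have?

5

Molecular formula from the SMILES: C5H3IN2O5.
DoU = (2C + 2 + N − H − X)/2 = (2·5 + 2 + 2 − 3 − 1)/2 = 10/2 = 5.
(Structurally: 1 ring(s) + 4 π bond(s) = 5.)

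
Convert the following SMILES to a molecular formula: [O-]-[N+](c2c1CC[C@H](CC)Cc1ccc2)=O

C12H15NO2

Heavy atoms from the SMILES: 12 C, 1 N, 2 O.
Implicit hydrogens by atom environment:
  4 × C: 2 H each → 8
  3 × C (aromatic): 1 H each → 3
  3 × C (aromatic): no H
  1 × C: 3 H
  1 × C: 1 H
  1 × N (charge +1): no H
  1 × O: no H
  1 × O (charge -1): no H
  Total hydrogens = 15.
Molecular formula: C12H15NO2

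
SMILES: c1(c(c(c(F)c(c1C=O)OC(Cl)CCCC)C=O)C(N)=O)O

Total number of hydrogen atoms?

15

Hydrogens are implicit in SMILES; fill each atom to its normal valence:
  6 × C (aromatic): no H
  4 × O: no H
  3 × C: 2 H each → 6
  3 × C: 1 H each → 3
  1 × C: 3 H
  1 × C: no H
  1 × Cl: no H
  1 × F: no H
  1 × N: 2 H
  1 × O: 1 H
  Total hydrogens = 15.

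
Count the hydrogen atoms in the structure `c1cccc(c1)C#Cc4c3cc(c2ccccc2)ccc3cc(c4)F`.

15

Hydrogens are implicit in SMILES; fill each atom to its normal valence:
  15 × C (aromatic): 1 H each → 15
  7 × C (aromatic): no H
  2 × C: no H
  1 × F: no H
  Total hydrogens = 15.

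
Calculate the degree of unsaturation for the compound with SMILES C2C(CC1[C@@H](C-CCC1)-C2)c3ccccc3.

Molecular formula from the SMILES: C16H22.
DoU = (2C + 2 + N − H − X)/2 = (2·16 + 2 + 0 − 22 − 0)/2 = 12/2 = 6.
(Structurally: 3 ring(s) + 3 π bond(s) = 6.)

6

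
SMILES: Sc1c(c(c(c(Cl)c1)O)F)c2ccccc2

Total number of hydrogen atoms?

8

Hydrogens are implicit in SMILES; fill each atom to its normal valence:
  6 × C (aromatic): 1 H each → 6
  6 × C (aromatic): no H
  1 × Cl: no H
  1 × F: no H
  1 × O: 1 H
  1 × S: 1 H
  Total hydrogens = 8.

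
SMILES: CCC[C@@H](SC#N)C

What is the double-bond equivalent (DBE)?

2

Molecular formula from the SMILES: C6H11NS.
DoU = (2C + 2 + N − H − X)/2 = (2·6 + 2 + 1 − 11 − 0)/2 = 4/2 = 2.
(Structurally: 0 ring(s) + 2 π bond(s) = 2.)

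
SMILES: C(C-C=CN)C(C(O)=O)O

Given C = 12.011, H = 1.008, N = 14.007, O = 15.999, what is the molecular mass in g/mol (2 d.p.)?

Molecular formula: C6H11NO3.
M = 6×12.011 + 11×1.008 + 1×14.007 + 3×15.999 = 145.16 g/mol.

145.16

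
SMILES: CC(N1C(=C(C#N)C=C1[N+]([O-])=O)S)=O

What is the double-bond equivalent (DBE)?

Molecular formula from the SMILES: C7H5N3O3S.
DoU = (2C + 2 + N − H − X)/2 = (2·7 + 2 + 3 − 5 − 0)/2 = 14/2 = 7.
(Structurally: 1 ring(s) + 6 π bond(s) = 7.)

7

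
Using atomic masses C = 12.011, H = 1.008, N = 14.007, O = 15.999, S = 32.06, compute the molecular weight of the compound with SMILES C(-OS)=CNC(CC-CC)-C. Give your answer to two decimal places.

175.29

Molecular formula: C8H17NOS.
M = 8×12.011 + 17×1.008 + 1×14.007 + 1×15.999 + 1×32.06 = 175.29 g/mol.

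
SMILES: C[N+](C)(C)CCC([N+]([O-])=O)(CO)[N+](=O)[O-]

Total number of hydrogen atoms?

16

Hydrogens are implicit in SMILES; fill each atom to its normal valence:
  3 × C: 3 H each → 9
  3 × C: 2 H each → 6
  3 × N (charge +1): no H
  2 × O: no H
  2 × O (charge -1): no H
  1 × C: no H
  1 × O: 1 H
  Total hydrogens = 16.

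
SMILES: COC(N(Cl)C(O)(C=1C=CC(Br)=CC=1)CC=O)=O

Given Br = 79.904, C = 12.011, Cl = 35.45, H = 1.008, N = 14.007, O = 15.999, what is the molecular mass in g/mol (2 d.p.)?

Molecular formula: C11H11BrClNO4.
M = 1×79.904 + 11×12.011 + 1×35.45 + 11×1.008 + 1×14.007 + 4×15.999 = 336.57 g/mol.

336.57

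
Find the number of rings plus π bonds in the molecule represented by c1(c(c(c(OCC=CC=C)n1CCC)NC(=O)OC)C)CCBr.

Molecular formula from the SMILES: C17H25BrN2O3.
DoU = (2C + 2 + N − H − X)/2 = (2·17 + 2 + 2 − 25 − 1)/2 = 12/2 = 6.
(Structurally: 1 ring(s) + 5 π bond(s) = 6.)

6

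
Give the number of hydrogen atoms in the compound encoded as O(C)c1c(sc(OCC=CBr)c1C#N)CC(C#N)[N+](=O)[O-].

10

Hydrogens are implicit in SMILES; fill each atom to its normal valence:
  4 × C (aromatic): no H
  3 × C: 1 H each → 3
  3 × O: no H
  2 × C: 2 H each → 4
  2 × C: no H
  2 × N: no H
  1 × Br: no H
  1 × C: 3 H
  1 × N (charge +1): no H
  1 × O (charge -1): no H
  1 × S (aromatic): no H
  Total hydrogens = 10.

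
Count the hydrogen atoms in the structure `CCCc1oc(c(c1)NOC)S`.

13

Hydrogens are implicit in SMILES; fill each atom to its normal valence:
  3 × C (aromatic): no H
  2 × C: 3 H each → 6
  2 × C: 2 H each → 4
  1 × C (aromatic): 1 H
  1 × N: 1 H
  1 × O (aromatic): no H
  1 × O: no H
  1 × S: 1 H
  Total hydrogens = 13.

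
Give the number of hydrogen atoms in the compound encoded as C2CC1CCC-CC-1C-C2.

18

Hydrogens are implicit in SMILES; fill each atom to its normal valence:
  8 × C: 2 H each → 16
  2 × C: 1 H each → 2
  Total hydrogens = 18.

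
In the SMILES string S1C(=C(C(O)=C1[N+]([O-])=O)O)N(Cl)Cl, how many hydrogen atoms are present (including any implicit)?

2

Hydrogens are implicit in SMILES; fill each atom to its normal valence:
  4 × C (aromatic): no H
  2 × Cl: no H
  2 × O: 1 H each → 2
  1 × N (charge +1): no H
  1 × N: no H
  1 × O: no H
  1 × O (charge -1): no H
  1 × S (aromatic): no H
  Total hydrogens = 2.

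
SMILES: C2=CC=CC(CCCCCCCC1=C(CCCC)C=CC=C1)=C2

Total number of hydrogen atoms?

Hydrogens are implicit in SMILES; fill each atom to its normal valence:
  10 × C: 2 H each → 20
  9 × C (aromatic): 1 H each → 9
  3 × C (aromatic): no H
  1 × C: 3 H
  Total hydrogens = 32.

32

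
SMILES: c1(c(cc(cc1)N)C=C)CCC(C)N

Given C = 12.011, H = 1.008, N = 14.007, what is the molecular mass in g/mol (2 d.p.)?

Molecular formula: C12H18N2.
M = 12×12.011 + 18×1.008 + 2×14.007 = 190.29 g/mol.

190.29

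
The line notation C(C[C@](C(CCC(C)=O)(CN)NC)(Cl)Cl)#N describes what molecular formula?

Heavy atoms from the SMILES: 10 C, 2 Cl, 3 N, 1 O.
Implicit hydrogens by atom environment:
  4 × C: 2 H each → 8
  4 × C: no H
  2 × C: 3 H each → 6
  2 × Cl: no H
  1 × N: 2 H
  1 × N: 1 H
  1 × N: no H
  1 × O: no H
  Total hydrogens = 17.
Molecular formula: C10H17Cl2N3O

C10H17Cl2N3O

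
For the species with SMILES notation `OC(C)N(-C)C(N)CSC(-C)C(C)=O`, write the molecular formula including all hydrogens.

Heavy atoms from the SMILES: 9 C, 2 N, 2 O, 1 S.
Implicit hydrogens by atom environment:
  4 × C: 3 H each → 12
  3 × C: 1 H each → 3
  1 × C: 2 H
  1 × C: no H
  1 × N: 2 H
  1 × N: no H
  1 × O: 1 H
  1 × O: no H
  1 × S: no H
  Total hydrogens = 20.
Molecular formula: C9H20N2O2S

C9H20N2O2S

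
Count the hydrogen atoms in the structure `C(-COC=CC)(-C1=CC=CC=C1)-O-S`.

Hydrogens are implicit in SMILES; fill each atom to its normal valence:
  5 × C (aromatic): 1 H each → 5
  3 × C: 1 H each → 3
  2 × O: no H
  1 × C: 3 H
  1 × C: 2 H
  1 × C (aromatic): no H
  1 × S: 1 H
  Total hydrogens = 14.

14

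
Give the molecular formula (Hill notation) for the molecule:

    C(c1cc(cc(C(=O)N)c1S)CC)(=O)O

C10H11NO3S

Heavy atoms from the SMILES: 10 C, 1 N, 3 O, 1 S.
Implicit hydrogens by atom environment:
  4 × C (aromatic): no H
  2 × C (aromatic): 1 H each → 2
  2 × C: no H
  2 × O: no H
  1 × C: 3 H
  1 × C: 2 H
  1 × N: 2 H
  1 × O: 1 H
  1 × S: 1 H
  Total hydrogens = 11.
Molecular formula: C10H11NO3S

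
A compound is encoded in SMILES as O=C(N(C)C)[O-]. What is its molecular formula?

C3H6NO2-

Heavy atoms from the SMILES: 3 C, 1 N, 2 O.
Implicit hydrogens by atom environment:
  2 × C: 3 H each → 6
  1 × C: no H
  1 × N: no H
  1 × O: no H
  1 × O (charge -1): no H
  Total hydrogens = 6.
Net charge -1.
Molecular formula: C3H6NO2-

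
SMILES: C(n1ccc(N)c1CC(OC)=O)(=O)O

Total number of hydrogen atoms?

Hydrogens are implicit in SMILES; fill each atom to its normal valence:
  3 × O: no H
  2 × C (aromatic): 1 H each → 2
  2 × C (aromatic): no H
  2 × C: no H
  1 × C: 3 H
  1 × C: 2 H
  1 × N: 2 H
  1 × N (aromatic): no H
  1 × O: 1 H
  Total hydrogens = 10.

10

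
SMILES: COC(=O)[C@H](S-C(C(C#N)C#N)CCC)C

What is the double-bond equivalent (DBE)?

Molecular formula from the SMILES: C11H16N2O2S.
DoU = (2C + 2 + N − H − X)/2 = (2·11 + 2 + 2 − 16 − 0)/2 = 10/2 = 5.
(Structurally: 0 ring(s) + 5 π bond(s) = 5.)

5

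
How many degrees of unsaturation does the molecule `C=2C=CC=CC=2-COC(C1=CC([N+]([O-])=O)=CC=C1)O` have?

Molecular formula from the SMILES: C14H13NO4.
DoU = (2C + 2 + N − H − X)/2 = (2·14 + 2 + 1 − 13 − 0)/2 = 18/2 = 9.
(Structurally: 2 ring(s) + 7 π bond(s) = 9.)

9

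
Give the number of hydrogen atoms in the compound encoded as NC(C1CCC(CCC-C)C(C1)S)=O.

Hydrogens are implicit in SMILES; fill each atom to its normal valence:
  6 × C: 2 H each → 12
  3 × C: 1 H each → 3
  1 × C: 3 H
  1 × C: no H
  1 × N: 2 H
  1 × O: no H
  1 × S: 1 H
  Total hydrogens = 21.

21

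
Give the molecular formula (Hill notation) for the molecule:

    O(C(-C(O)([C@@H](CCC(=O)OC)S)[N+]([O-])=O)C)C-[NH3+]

C9H19N2O6S+

Heavy atoms from the SMILES: 9 C, 2 N, 6 O, 1 S.
Implicit hydrogens by atom environment:
  4 × O: no H
  3 × C: 2 H each → 6
  2 × C: 3 H each → 6
  2 × C: 1 H each → 2
  2 × C: no H
  1 × N (charge +1): 3 H
  1 × N (charge +1): no H
  1 × O: 1 H
  1 × O (charge -1): no H
  1 × S: 1 H
  Total hydrogens = 19.
Net charge +1.
Molecular formula: C9H19N2O6S+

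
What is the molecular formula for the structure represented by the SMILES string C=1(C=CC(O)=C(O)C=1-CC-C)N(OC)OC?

Heavy atoms from the SMILES: 11 C, 1 N, 4 O.
Implicit hydrogens by atom environment:
  4 × C (aromatic): no H
  3 × C: 3 H each → 9
  2 × C: 2 H each → 4
  2 × C (aromatic): 1 H each → 2
  2 × O: 1 H each → 2
  2 × O: no H
  1 × N: no H
  Total hydrogens = 17.
Molecular formula: C11H17NO4

C11H17NO4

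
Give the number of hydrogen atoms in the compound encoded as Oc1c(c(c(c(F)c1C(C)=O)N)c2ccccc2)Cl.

Hydrogens are implicit in SMILES; fill each atom to its normal valence:
  7 × C (aromatic): no H
  5 × C (aromatic): 1 H each → 5
  1 × C: 3 H
  1 × C: no H
  1 × Cl: no H
  1 × F: no H
  1 × N: 2 H
  1 × O: 1 H
  1 × O: no H
  Total hydrogens = 11.

11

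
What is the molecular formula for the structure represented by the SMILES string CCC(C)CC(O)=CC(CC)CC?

Heavy atoms from the SMILES: 12 C, 1 O.
Implicit hydrogens by atom environment:
  4 × C: 3 H each → 12
  4 × C: 2 H each → 8
  3 × C: 1 H each → 3
  1 × C: no H
  1 × O: 1 H
  Total hydrogens = 24.
Molecular formula: C12H24O

C12H24O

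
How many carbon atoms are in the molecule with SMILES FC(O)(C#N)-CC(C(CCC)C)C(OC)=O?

11

The symbol for carbon appears 11 times in the SMILES.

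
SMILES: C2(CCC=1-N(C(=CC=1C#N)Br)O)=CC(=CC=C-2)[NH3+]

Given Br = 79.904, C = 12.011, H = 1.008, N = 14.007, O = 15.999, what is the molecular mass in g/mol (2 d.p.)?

Molecular formula: C13H13BrN3O+.
M = 1×79.904 + 13×12.011 + 13×1.008 + 3×14.007 + 1×15.999 = 307.17 g/mol.

307.17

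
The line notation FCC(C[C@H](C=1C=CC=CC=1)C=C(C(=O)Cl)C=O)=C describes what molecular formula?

Heavy atoms from the SMILES: 15 C, 1 Cl, 1 F, 2 O.
Implicit hydrogens by atom environment:
  5 × C (aromatic): 1 H each → 5
  3 × C: 2 H each → 6
  3 × C: 1 H each → 3
  3 × C: no H
  2 × O: no H
  1 × C (aromatic): no H
  1 × Cl: no H
  1 × F: no H
  Total hydrogens = 14.
Molecular formula: C15H14ClFO2

C15H14ClFO2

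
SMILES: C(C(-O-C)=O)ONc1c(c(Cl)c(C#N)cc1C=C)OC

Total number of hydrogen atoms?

13

Hydrogens are implicit in SMILES; fill each atom to its normal valence:
  5 × C (aromatic): no H
  4 × O: no H
  2 × C: 3 H each → 6
  2 × C: 2 H each → 4
  2 × C: no H
  1 × C (aromatic): 1 H
  1 × C: 1 H
  1 × Cl: no H
  1 × N: 1 H
  1 × N: no H
  Total hydrogens = 13.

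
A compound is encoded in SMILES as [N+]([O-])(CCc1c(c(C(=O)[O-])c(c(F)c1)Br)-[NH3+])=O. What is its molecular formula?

C9H8BrFN2O4

Heavy atoms from the SMILES: 1 Br, 9 C, 1 F, 2 N, 4 O.
Implicit hydrogens by atom environment:
  5 × C (aromatic): no H
  2 × C: 2 H each → 4
  2 × O: no H
  2 × O (charge -1): no H
  1 × Br: no H
  1 × C (aromatic): 1 H
  1 × C: no H
  1 × F: no H
  1 × N (charge +1): 3 H
  1 × N (charge +1): no H
  Total hydrogens = 8.
Molecular formula: C9H8BrFN2O4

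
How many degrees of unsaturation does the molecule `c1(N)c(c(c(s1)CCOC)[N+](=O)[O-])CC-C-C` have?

Molecular formula from the SMILES: C11H18N2O3S.
DoU = (2C + 2 + N − H − X)/2 = (2·11 + 2 + 2 − 18 − 0)/2 = 8/2 = 4.
(Structurally: 1 ring(s) + 3 π bond(s) = 4.)

4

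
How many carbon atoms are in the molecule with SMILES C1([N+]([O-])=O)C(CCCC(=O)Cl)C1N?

7

The symbol for carbon appears 7 times in the SMILES. (Cl is a single chlorine, not C + l.)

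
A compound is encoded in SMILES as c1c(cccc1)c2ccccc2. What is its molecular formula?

C12H10

Heavy atoms from the SMILES: 12 C.
Implicit hydrogens by atom environment:
  10 × C (aromatic): 1 H each → 10
  2 × C (aromatic): no H
  Total hydrogens = 10.
Molecular formula: C12H10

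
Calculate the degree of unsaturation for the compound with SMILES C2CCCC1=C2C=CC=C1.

Molecular formula from the SMILES: C10H12.
DoU = (2C + 2 + N − H − X)/2 = (2·10 + 2 + 0 − 12 − 0)/2 = 10/2 = 5.
(Structurally: 2 ring(s) + 3 π bond(s) = 5.)

5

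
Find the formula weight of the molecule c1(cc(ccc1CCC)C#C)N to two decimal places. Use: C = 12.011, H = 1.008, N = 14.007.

Molecular formula: C11H13N.
M = 11×12.011 + 13×1.008 + 1×14.007 = 159.23 g/mol.

159.23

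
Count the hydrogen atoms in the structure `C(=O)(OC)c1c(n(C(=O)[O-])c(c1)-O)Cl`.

Hydrogens are implicit in SMILES; fill each atom to its normal valence:
  3 × C (aromatic): no H
  3 × O: no H
  2 × C: no H
  1 × C: 3 H
  1 × C (aromatic): 1 H
  1 × Cl: no H
  1 × N (aromatic): no H
  1 × O: 1 H
  1 × O (charge -1): no H
  Total hydrogens = 5.

5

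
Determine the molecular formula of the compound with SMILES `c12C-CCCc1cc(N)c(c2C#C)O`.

Heavy atoms from the SMILES: 12 C, 1 N, 1 O.
Implicit hydrogens by atom environment:
  5 × C (aromatic): no H
  4 × C: 2 H each → 8
  1 × C (aromatic): 1 H
  1 × C: 1 H
  1 × C: no H
  1 × N: 2 H
  1 × O: 1 H
  Total hydrogens = 13.
Molecular formula: C12H13NO

C12H13NO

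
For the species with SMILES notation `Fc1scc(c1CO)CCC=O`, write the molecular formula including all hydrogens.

C8H9FO2S

Heavy atoms from the SMILES: 8 C, 1 F, 2 O, 1 S.
Implicit hydrogens by atom environment:
  3 × C: 2 H each → 6
  3 × C (aromatic): no H
  1 × C (aromatic): 1 H
  1 × C: 1 H
  1 × F: no H
  1 × O: 1 H
  1 × O: no H
  1 × S (aromatic): no H
  Total hydrogens = 9.
Molecular formula: C8H9FO2S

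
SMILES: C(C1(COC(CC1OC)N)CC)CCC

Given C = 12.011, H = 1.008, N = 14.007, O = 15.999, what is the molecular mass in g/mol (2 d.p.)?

Molecular formula: C12H25NO2.
M = 12×12.011 + 25×1.008 + 1×14.007 + 2×15.999 = 215.34 g/mol.

215.34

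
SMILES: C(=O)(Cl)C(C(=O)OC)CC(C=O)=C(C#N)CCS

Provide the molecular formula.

C11H12ClNO4S

Heavy atoms from the SMILES: 11 C, 1 Cl, 1 N, 4 O, 1 S.
Implicit hydrogens by atom environment:
  5 × C: no H
  4 × O: no H
  3 × C: 2 H each → 6
  2 × C: 1 H each → 2
  1 × C: 3 H
  1 × Cl: no H
  1 × N: no H
  1 × S: 1 H
  Total hydrogens = 12.
Molecular formula: C11H12ClNO4S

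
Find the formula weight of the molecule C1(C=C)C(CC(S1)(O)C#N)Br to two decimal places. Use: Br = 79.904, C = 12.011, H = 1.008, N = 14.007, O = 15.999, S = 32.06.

234.11

Molecular formula: C7H8BrNOS.
M = 1×79.904 + 7×12.011 + 8×1.008 + 1×14.007 + 1×15.999 + 1×32.06 = 234.11 g/mol.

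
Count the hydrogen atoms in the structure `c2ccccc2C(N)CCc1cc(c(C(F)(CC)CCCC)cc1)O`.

Hydrogens are implicit in SMILES; fill each atom to its normal valence:
  8 × C (aromatic): 1 H each → 8
  6 × C: 2 H each → 12
  4 × C (aromatic): no H
  2 × C: 3 H each → 6
  1 × C: 1 H
  1 × C: no H
  1 × F: no H
  1 × N: 2 H
  1 × O: 1 H
  Total hydrogens = 30.

30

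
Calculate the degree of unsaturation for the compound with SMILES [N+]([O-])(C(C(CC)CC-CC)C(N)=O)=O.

2

Molecular formula from the SMILES: C9H18N2O3.
DoU = (2C + 2 + N − H − X)/2 = (2·9 + 2 + 2 − 18 − 0)/2 = 4/2 = 2.
(Structurally: 0 ring(s) + 2 π bond(s) = 2.)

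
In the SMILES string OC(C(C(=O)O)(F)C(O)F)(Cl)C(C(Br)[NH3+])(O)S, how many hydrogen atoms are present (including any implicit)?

Hydrogens are implicit in SMILES; fill each atom to its normal valence:
  4 × C: no H
  4 × O: 1 H each → 4
  2 × C: 1 H each → 2
  2 × F: no H
  1 × Br: no H
  1 × Cl: no H
  1 × N (charge +1): 3 H
  1 × O: no H
  1 × S: 1 H
  Total hydrogens = 10.

10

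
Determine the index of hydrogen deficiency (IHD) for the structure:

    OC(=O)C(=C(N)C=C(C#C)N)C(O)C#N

Molecular formula from the SMILES: C9H9N3O3.
DoU = (2C + 2 + N − H − X)/2 = (2·9 + 2 + 3 − 9 − 0)/2 = 14/2 = 7.
(Structurally: 0 ring(s) + 7 π bond(s) = 7.)

7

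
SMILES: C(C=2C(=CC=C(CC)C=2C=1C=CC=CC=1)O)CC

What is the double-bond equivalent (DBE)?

8

Molecular formula from the SMILES: C17H20O.
DoU = (2C + 2 + N − H − X)/2 = (2·17 + 2 + 0 − 20 − 0)/2 = 16/2 = 8.
(Structurally: 2 ring(s) + 6 π bond(s) = 8.)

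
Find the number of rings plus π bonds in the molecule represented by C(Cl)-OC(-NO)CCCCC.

0

Molecular formula from the SMILES: C7H16ClNO2.
DoU = (2C + 2 + N − H − X)/2 = (2·7 + 2 + 1 − 16 − 1)/2 = 0/2 = 0.
(Structurally: 0 ring(s) + 0 π bond(s) = 0.)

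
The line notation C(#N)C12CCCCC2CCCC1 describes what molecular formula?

C11H17N

Heavy atoms from the SMILES: 11 C, 1 N.
Implicit hydrogens by atom environment:
  8 × C: 2 H each → 16
  2 × C: no H
  1 × C: 1 H
  1 × N: no H
  Total hydrogens = 17.
Molecular formula: C11H17N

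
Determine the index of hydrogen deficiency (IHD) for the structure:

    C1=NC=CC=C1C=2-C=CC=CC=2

Molecular formula from the SMILES: C11H9N.
DoU = (2C + 2 + N − H − X)/2 = (2·11 + 2 + 1 − 9 − 0)/2 = 16/2 = 8.
(Structurally: 2 ring(s) + 6 π bond(s) = 8.)

8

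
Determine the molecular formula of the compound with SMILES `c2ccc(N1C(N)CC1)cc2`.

Heavy atoms from the SMILES: 9 C, 2 N.
Implicit hydrogens by atom environment:
  5 × C (aromatic): 1 H each → 5
  2 × C: 2 H each → 4
  1 × C: 1 H
  1 × C (aromatic): no H
  1 × N: 2 H
  1 × N: no H
  Total hydrogens = 12.
Molecular formula: C9H12N2

C9H12N2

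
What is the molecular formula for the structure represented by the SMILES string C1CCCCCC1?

C7H14

Heavy atoms from the SMILES: 7 C.
Implicit hydrogens by atom environment:
  7 × C: 2 H each → 14
  Total hydrogens = 14.
Molecular formula: C7H14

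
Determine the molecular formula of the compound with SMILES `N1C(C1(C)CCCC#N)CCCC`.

C11H20N2

Heavy atoms from the SMILES: 11 C, 2 N.
Implicit hydrogens by atom environment:
  6 × C: 2 H each → 12
  2 × C: 3 H each → 6
  2 × C: no H
  1 × C: 1 H
  1 × N: 1 H
  1 × N: no H
  Total hydrogens = 20.
Molecular formula: C11H20N2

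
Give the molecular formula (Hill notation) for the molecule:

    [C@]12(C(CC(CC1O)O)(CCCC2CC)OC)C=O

C14H24O4

Heavy atoms from the SMILES: 14 C, 4 O.
Implicit hydrogens by atom environment:
  6 × C: 2 H each → 12
  4 × C: 1 H each → 4
  2 × C: 3 H each → 6
  2 × C: no H
  2 × O: 1 H each → 2
  2 × O: no H
  Total hydrogens = 24.
Molecular formula: C14H24O4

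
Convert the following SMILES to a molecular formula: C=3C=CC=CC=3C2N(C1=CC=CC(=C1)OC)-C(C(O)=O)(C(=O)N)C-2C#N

C19H17N3O4

Heavy atoms from the SMILES: 19 C, 3 N, 4 O.
Implicit hydrogens by atom environment:
  9 × C (aromatic): 1 H each → 9
  4 × C: no H
  3 × C (aromatic): no H
  3 × O: no H
  2 × C: 1 H each → 2
  2 × N: no H
  1 × C: 3 H
  1 × N: 2 H
  1 × O: 1 H
  Total hydrogens = 17.
Molecular formula: C19H17N3O4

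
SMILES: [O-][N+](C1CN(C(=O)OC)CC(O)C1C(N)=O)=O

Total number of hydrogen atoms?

13

Hydrogens are implicit in SMILES; fill each atom to its normal valence:
  4 × O: no H
  3 × C: 1 H each → 3
  2 × C: 2 H each → 4
  2 × C: no H
  1 × C: 3 H
  1 × N: 2 H
  1 × N: no H
  1 × N (charge +1): no H
  1 × O: 1 H
  1 × O (charge -1): no H
  Total hydrogens = 13.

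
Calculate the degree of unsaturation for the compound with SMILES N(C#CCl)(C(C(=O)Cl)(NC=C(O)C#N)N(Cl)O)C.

Molecular formula from the SMILES: C8H7Cl3N4O3.
DoU = (2C + 2 + N − H − X)/2 = (2·8 + 2 + 4 − 7 − 3)/2 = 12/2 = 6.
(Structurally: 0 ring(s) + 6 π bond(s) = 6.)

6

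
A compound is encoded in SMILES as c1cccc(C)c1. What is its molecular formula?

C7H8

Heavy atoms from the SMILES: 7 C.
Implicit hydrogens by atom environment:
  5 × C (aromatic): 1 H each → 5
  1 × C: 3 H
  1 × C (aromatic): no H
  Total hydrogens = 8.
Molecular formula: C7H8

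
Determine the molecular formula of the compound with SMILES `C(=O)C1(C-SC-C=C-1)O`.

C6H8O2S

Heavy atoms from the SMILES: 6 C, 2 O, 1 S.
Implicit hydrogens by atom environment:
  3 × C: 1 H each → 3
  2 × C: 2 H each → 4
  1 × C: no H
  1 × O: 1 H
  1 × O: no H
  1 × S: no H
  Total hydrogens = 8.
Molecular formula: C6H8O2S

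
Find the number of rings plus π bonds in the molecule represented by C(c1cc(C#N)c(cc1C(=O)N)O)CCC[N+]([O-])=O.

8

Molecular formula from the SMILES: C12H13N3O4.
DoU = (2C + 2 + N − H − X)/2 = (2·12 + 2 + 3 − 13 − 0)/2 = 16/2 = 8.
(Structurally: 1 ring(s) + 7 π bond(s) = 8.)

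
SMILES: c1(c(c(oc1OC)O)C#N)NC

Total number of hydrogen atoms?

Hydrogens are implicit in SMILES; fill each atom to its normal valence:
  4 × C (aromatic): no H
  2 × C: 3 H each → 6
  1 × C: no H
  1 × N: 1 H
  1 × N: no H
  1 × O: 1 H
  1 × O (aromatic): no H
  1 × O: no H
  Total hydrogens = 8.

8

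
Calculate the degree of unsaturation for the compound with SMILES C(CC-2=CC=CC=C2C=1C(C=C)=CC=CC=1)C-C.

Molecular formula from the SMILES: C18H20.
DoU = (2C + 2 + N − H − X)/2 = (2·18 + 2 + 0 − 20 − 0)/2 = 18/2 = 9.
(Structurally: 2 ring(s) + 7 π bond(s) = 9.)

9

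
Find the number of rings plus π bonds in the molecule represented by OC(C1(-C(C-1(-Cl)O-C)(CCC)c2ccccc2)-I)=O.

Molecular formula from the SMILES: C14H16ClIO3.
DoU = (2C + 2 + N − H − X)/2 = (2·14 + 2 + 0 − 16 − 2)/2 = 12/2 = 6.
(Structurally: 2 ring(s) + 4 π bond(s) = 6.)

6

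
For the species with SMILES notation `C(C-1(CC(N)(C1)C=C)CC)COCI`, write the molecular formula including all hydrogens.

C11H20INO

Heavy atoms from the SMILES: 11 C, 1 I, 1 N, 1 O.
Implicit hydrogens by atom environment:
  7 × C: 2 H each → 14
  2 × C: no H
  1 × C: 3 H
  1 × C: 1 H
  1 × I: no H
  1 × N: 2 H
  1 × O: no H
  Total hydrogens = 20.
Molecular formula: C11H20INO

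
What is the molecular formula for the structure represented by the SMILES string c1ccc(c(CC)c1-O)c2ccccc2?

C14H14O

Heavy atoms from the SMILES: 14 C, 1 O.
Implicit hydrogens by atom environment:
  8 × C (aromatic): 1 H each → 8
  4 × C (aromatic): no H
  1 × C: 3 H
  1 × C: 2 H
  1 × O: 1 H
  Total hydrogens = 14.
Molecular formula: C14H14O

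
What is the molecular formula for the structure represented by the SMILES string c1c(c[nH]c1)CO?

C5H7NO

Heavy atoms from the SMILES: 5 C, 1 N, 1 O.
Implicit hydrogens by atom environment:
  3 × C (aromatic): 1 H each → 3
  1 × C: 2 H
  1 × C (aromatic): no H
  1 × N (aromatic): 1 H
  1 × O: 1 H
  Total hydrogens = 7.
Molecular formula: C5H7NO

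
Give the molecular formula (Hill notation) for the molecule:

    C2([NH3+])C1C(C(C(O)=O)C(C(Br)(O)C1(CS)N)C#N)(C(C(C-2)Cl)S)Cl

Heavy atoms from the SMILES: 1 Br, 13 C, 2 Cl, 3 N, 3 O, 2 S.
Implicit hydrogens by atom environment:
  6 × C: 1 H each → 6
  5 × C: no H
  2 × C: 2 H each → 4
  2 × Cl: no H
  2 × O: 1 H each → 2
  2 × S: 1 H each → 2
  1 × Br: no H
  1 × N (charge +1): 3 H
  1 × N: 2 H
  1 × N: no H
  1 × O: no H
  Total hydrogens = 19.
Net charge +1.
Molecular formula: C13H19BrCl2N3O3S2+

C13H19BrCl2N3O3S2+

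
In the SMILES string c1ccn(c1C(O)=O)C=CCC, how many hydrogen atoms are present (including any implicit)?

11

Hydrogens are implicit in SMILES; fill each atom to its normal valence:
  3 × C (aromatic): 1 H each → 3
  2 × C: 1 H each → 2
  1 × C: 3 H
  1 × C: 2 H
  1 × C (aromatic): no H
  1 × C: no H
  1 × N (aromatic): no H
  1 × O: 1 H
  1 × O: no H
  Total hydrogens = 11.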